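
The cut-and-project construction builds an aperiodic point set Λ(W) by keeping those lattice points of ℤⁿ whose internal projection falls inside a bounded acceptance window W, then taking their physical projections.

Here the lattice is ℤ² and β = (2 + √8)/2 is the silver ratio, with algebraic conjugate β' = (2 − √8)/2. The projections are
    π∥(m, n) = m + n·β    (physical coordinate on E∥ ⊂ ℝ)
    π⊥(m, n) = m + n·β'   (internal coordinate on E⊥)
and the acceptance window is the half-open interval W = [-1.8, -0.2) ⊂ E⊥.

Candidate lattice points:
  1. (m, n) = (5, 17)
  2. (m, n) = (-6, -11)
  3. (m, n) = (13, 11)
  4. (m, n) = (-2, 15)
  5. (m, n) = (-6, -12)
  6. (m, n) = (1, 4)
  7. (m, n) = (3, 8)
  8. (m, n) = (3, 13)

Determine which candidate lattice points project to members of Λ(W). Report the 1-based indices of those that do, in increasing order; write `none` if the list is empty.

2, 5, 6, 7

β' = (2−√8)/2 ≈ -0.4142.
[1] lift (5,17): star map gives -2.0416; window check -1.8 ≤ -2.0416 < -0.2 is false → out
[2] lift (-6,-11): star map gives -1.4437; window check -1.8 ≤ -1.4437 < -0.2 is true → IN Λ
[3] lift (13,11): star map gives 8.4437; window check -1.8 ≤ 8.4437 < -0.2 is false → out
[4] lift (-2,15): star map gives -8.2132; window check -1.8 ≤ -8.2132 < -0.2 is false → out
[5] lift (-6,-12): star map gives -1.0294; window check -1.8 ≤ -1.0294 < -0.2 is true → IN Λ
[6] lift (1,4): star map gives -0.6569; window check -1.8 ≤ -0.6569 < -0.2 is true → IN Λ
[7] lift (3,8): star map gives -0.3137; window check -1.8 ≤ -0.3137 < -0.2 is true → IN Λ
[8] lift (3,13): star map gives -2.3848; window check -1.8 ≤ -2.3848 < -0.2 is false → out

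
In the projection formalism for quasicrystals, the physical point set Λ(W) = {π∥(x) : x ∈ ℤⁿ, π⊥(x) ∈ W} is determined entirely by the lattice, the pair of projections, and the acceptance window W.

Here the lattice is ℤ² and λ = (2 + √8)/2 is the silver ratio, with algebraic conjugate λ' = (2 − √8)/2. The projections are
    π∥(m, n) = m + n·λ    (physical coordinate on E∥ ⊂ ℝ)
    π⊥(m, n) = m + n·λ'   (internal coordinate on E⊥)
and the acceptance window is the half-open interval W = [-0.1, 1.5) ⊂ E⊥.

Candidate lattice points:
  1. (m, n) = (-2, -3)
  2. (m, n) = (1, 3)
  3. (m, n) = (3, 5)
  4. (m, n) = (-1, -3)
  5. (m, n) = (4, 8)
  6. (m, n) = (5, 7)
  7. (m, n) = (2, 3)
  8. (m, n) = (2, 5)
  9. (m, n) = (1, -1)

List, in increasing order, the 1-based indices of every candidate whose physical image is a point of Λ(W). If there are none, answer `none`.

3, 4, 5, 7, 8, 9

λ' = (2−√8)/2 ≈ -0.4142.
#1 (-2,-3): internal coord -2 + (-3)·λ' = -0.7574; -0.7574 ∉ [-0.1, 1.5) → out
#2 (1,3): internal coord 1 + (3)·λ' = -0.2426; -0.2426 ∉ [-0.1, 1.5) → out
#3 (3,5): internal coord 3 + (5)·λ' = +0.9289; +0.9289 ∈ [-0.1, 1.5) → IN Λ
#4 (-1,-3): internal coord -1 + (-3)·λ' = +0.2426; +0.2426 ∈ [-0.1, 1.5) → IN Λ
#5 (4,8): internal coord 4 + (8)·λ' = +0.6863; +0.6863 ∈ [-0.1, 1.5) → IN Λ
#6 (5,7): internal coord 5 + (7)·λ' = +2.1005; +2.1005 ∉ [-0.1, 1.5) → out
#7 (2,3): internal coord 2 + (3)·λ' = +0.7574; +0.7574 ∈ [-0.1, 1.5) → IN Λ
#8 (2,5): internal coord 2 + (5)·λ' = -0.0711; -0.0711 ∈ [-0.1, 1.5) → IN Λ
#9 (1,-1): internal coord 1 + (-1)·λ' = +1.4142; +1.4142 ∈ [-0.1, 1.5) → IN Λ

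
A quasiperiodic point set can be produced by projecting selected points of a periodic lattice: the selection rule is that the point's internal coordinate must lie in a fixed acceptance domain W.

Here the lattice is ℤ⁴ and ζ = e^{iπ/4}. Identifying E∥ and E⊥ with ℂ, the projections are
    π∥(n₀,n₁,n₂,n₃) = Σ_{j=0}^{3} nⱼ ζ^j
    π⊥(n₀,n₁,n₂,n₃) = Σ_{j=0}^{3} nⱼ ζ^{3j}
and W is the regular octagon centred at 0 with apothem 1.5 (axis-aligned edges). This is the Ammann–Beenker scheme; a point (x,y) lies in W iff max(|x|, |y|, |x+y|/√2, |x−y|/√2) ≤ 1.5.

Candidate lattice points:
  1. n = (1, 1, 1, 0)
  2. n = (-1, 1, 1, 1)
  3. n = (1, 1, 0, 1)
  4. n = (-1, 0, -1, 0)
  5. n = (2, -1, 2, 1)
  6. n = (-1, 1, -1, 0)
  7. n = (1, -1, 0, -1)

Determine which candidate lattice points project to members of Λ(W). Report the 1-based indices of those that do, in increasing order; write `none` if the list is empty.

With ζ = e^{iπ/4} the internal vectors are ζ^0,ζ^3,ζ^6,ζ^9.
candidate 1: n = (1, 1, 1, 0) → π⊥ ≈ (+0.292893, -0.292893); max(|x|,|y|,|x±y|/√2) = 0.414214 ≤ 1.5 ⇒ ∈ W
candidate 2: n = (-1, 1, 1, 1) → π⊥ ≈ (-1.000000, +0.414214); max(|x|,|y|,|x±y|/√2) = 1.000000 ≤ 1.5 ⇒ ∈ W
candidate 3: n = (1, 1, 0, 1) → π⊥ ≈ (+1.000000, +1.414214); max(|x|,|y|,|x±y|/√2) = 1.707107 > 1.5 ⇒ ∉ W
candidate 4: n = (-1, 0, -1, 0) → π⊥ ≈ (-1.000000, +1.000000); max(|x|,|y|,|x±y|/√2) = 1.414214 ≤ 1.5 ⇒ ∈ W
candidate 5: n = (2, -1, 2, 1) → π⊥ ≈ (+3.414214, -2.000000); max(|x|,|y|,|x±y|/√2) = 3.828427 > 1.5 ⇒ ∉ W
candidate 6: n = (-1, 1, -1, 0) → π⊥ ≈ (-1.707107, +1.707107); max(|x|,|y|,|x±y|/√2) = 2.414214 > 1.5 ⇒ ∉ W
candidate 7: n = (1, -1, 0, -1) → π⊥ ≈ (+1.000000, -1.414214); max(|x|,|y|,|x±y|/√2) = 1.707107 > 1.5 ⇒ ∉ W

1, 2, 4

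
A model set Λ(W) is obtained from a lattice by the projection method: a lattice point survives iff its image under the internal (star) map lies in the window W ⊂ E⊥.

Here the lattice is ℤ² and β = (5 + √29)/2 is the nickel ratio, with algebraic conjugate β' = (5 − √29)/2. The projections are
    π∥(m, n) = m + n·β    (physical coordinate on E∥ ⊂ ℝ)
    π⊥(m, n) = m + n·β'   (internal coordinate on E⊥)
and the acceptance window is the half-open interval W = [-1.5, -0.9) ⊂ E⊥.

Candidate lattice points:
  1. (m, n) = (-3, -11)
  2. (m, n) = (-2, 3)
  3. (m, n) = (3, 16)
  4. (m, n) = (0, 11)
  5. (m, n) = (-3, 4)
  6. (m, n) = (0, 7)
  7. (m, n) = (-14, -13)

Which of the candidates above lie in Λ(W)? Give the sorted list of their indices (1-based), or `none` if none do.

Compute β' = (5−√29)/2 = -0.192582, so π⊥(m,n) = m -0.192582·n.
[1] lift (-3,-11): star map gives -0.881594; window check -1.5 ≤ -0.881594 < -0.9 is false → out
[2] lift (-2,3): star map gives -2.577747; window check -1.5 ≤ -2.577747 < -0.9 is false → out
[3] lift (3,16): star map gives -0.081318; window check -1.5 ≤ -0.081318 < -0.9 is false → out
[4] lift (0,11): star map gives -2.118406; window check -1.5 ≤ -2.118406 < -0.9 is false → out
[5] lift (-3,4): star map gives -3.770330; window check -1.5 ≤ -3.770330 < -0.9 is false → out
[6] lift (0,7): star map gives -1.348077; window check -1.5 ≤ -1.348077 < -0.9 is true → IN Λ
[7] lift (-14,-13): star map gives -11.496429; window check -1.5 ≤ -11.496429 < -0.9 is false → out

6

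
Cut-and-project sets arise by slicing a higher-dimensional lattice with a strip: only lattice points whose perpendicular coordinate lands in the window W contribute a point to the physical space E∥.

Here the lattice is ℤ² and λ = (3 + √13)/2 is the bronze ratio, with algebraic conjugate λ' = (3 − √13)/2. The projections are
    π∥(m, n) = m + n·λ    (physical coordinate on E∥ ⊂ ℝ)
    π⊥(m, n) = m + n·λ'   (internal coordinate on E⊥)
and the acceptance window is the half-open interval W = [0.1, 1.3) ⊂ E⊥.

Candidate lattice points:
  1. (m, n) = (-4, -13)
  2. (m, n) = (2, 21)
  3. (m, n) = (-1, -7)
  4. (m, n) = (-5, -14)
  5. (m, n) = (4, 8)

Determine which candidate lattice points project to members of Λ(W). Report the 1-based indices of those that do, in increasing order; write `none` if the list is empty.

3

Compute λ' = (3−√13)/2 = -0.3028, so π⊥(m,n) = m -0.3028·n.
candidate 1: (m,n)=(-4,-13) → π∥ = -4-13·λ ≈ -46.9361, π⊥ = -4-13·λ' ≈ -0.0639 ∉ [0.1, 1.3) ⇒ out
candidate 2: (m,n)=(2,21) → π∥ = 2+21·λ ≈ 71.3583, π⊥ = 2+21·λ' ≈ -4.3583 ∉ [0.1, 1.3) ⇒ out
candidate 3: (m,n)=(-1,-7) → π∥ = -1-7·λ ≈ -24.1194, π⊥ = -1-7·λ' ≈ 1.1194 ∈ [0.1, 1.3) ⇒ IN Λ
candidate 4: (m,n)=(-5,-14) → π∥ = -5-14·λ ≈ -51.2389, π⊥ = -5-14·λ' ≈ -0.7611 ∉ [0.1, 1.3) ⇒ out
candidate 5: (m,n)=(4,8) → π∥ = 4+8·λ ≈ 30.4222, π⊥ = 4+8·λ' ≈ 1.5778 ∉ [0.1, 1.3) ⇒ out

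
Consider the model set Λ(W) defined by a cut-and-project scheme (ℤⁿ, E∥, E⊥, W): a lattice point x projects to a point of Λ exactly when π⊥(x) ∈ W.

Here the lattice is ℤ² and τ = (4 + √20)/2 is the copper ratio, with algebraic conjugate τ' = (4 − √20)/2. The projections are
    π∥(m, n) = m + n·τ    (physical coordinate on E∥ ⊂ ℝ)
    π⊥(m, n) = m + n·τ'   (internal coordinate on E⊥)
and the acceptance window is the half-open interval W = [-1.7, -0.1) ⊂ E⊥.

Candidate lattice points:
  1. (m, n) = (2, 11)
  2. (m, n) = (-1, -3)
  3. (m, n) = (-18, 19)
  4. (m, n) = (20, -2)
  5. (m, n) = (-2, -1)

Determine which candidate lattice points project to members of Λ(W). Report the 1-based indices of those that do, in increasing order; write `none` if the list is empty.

1, 2

Numerically τ ≈ 4.236068 and τ' = −1/τ ≈ -0.236068.
[1] lift (2,11): star map gives -0.596748; window check -1.7 ≤ -0.596748 < -0.1 is true → IN Λ
[2] lift (-1,-3): star map gives -0.291796; window check -1.7 ≤ -0.291796 < -0.1 is true → IN Λ
[3] lift (-18,19): star map gives -22.485292; window check -1.7 ≤ -22.485292 < -0.1 is false → out
[4] lift (20,-2): star map gives 20.472136; window check -1.7 ≤ 20.472136 < -0.1 is false → out
[5] lift (-2,-1): star map gives -1.763932; window check -1.7 ≤ -1.763932 < -0.1 is false → out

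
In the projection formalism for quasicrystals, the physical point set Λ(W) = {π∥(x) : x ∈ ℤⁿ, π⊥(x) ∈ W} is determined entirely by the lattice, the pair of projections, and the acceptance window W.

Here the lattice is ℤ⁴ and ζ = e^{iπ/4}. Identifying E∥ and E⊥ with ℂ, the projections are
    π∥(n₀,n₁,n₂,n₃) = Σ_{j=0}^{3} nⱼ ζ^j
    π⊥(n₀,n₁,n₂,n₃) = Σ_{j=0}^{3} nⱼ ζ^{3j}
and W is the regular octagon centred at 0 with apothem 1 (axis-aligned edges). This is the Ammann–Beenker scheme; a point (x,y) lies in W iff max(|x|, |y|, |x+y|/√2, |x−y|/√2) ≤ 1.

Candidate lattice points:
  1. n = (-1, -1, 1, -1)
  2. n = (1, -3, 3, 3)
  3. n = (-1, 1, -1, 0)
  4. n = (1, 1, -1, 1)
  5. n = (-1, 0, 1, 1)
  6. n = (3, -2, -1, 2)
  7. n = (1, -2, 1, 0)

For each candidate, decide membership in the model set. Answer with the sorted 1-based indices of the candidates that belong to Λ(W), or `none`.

π⊥(n) = n₀ + n₁ζ³ + n₂ζ⁶ + n₃ζ⁹ where ζ = e^{iπ/4}.
#1 (-1, -1, 1, -1): internal (-1.0000, -2.4142); octagon support 2.4142 vs apothem 1 → ∉ W
#2 (1, -3, 3, 3): internal (5.2426, -3.0000); octagon support 5.8284 vs apothem 1 → ∉ W
#3 (-1, 1, -1, 0): internal (-1.7071, 1.7071); octagon support 2.4142 vs apothem 1 → ∉ W
#4 (1, 1, -1, 1): internal (1.0000, 2.4142); octagon support 2.4142 vs apothem 1 → ∉ W
#5 (-1, 0, 1, 1): internal (-0.2929, -0.2929); octagon support 0.4142 vs apothem 1 → ∈ W
#6 (3, -2, -1, 2): internal (5.8284, 1.0000); octagon support 5.8284 vs apothem 1 → ∉ W
#7 (1, -2, 1, 0): internal (2.4142, -2.4142); octagon support 3.4142 vs apothem 1 → ∉ W

5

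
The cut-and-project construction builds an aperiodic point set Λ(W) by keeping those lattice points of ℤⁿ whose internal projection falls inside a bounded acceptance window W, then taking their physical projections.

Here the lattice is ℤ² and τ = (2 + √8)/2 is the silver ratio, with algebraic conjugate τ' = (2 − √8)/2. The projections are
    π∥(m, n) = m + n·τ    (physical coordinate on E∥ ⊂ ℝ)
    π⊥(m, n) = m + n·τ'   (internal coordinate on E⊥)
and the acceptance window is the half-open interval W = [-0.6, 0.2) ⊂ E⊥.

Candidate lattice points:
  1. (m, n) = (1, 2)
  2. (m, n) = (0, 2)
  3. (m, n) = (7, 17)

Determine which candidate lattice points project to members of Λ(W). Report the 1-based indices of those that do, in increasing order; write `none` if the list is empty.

1, 3

Numerically τ ≈ 2.4142 and τ' = −1/τ ≈ -0.4142.
candidate 1: (m,n)=(1,2) → π∥ = 1+2·τ ≈ 5.8284, π⊥ = 1+2·τ' ≈ 0.1716 ∈ [-0.6, 0.2) ⇒ IN Λ
candidate 2: (m,n)=(0,2) → π∥ = 0+2·τ ≈ 4.8284, π⊥ = 0+2·τ' ≈ -0.8284 ∉ [-0.6, 0.2) ⇒ out
candidate 3: (m,n)=(7,17) → π∥ = 7+17·τ ≈ 48.0416, π⊥ = 7+17·τ' ≈ -0.0416 ∈ [-0.6, 0.2) ⇒ IN Λ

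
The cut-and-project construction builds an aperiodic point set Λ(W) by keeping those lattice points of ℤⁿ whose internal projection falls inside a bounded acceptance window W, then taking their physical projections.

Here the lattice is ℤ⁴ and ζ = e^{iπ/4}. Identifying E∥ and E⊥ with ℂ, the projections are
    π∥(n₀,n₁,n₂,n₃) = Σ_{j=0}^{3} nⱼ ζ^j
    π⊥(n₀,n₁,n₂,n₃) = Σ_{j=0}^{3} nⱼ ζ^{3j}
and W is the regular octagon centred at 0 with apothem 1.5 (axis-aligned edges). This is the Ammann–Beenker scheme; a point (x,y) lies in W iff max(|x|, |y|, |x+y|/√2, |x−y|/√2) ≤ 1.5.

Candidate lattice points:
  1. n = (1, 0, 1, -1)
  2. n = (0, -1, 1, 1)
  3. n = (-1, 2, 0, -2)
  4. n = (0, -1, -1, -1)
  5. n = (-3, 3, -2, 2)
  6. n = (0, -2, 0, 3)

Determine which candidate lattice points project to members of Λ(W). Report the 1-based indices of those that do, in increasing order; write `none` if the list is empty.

π⊥(n) = n₀ + n₁ζ³ + n₂ζ⁶ + n₃ζ⁹ where ζ = e^{iπ/4}.
candidate 1: n = (1, 0, 1, -1) → π⊥ ≈ (+0.29289, -1.70711); max(|x|,|y|,|x±y|/√2) = 1.70711 > 1.5 ⇒ ∉ W
candidate 2: n = (0, -1, 1, 1) → π⊥ ≈ (+1.41421, -1.00000); max(|x|,|y|,|x±y|/√2) = 1.70711 > 1.5 ⇒ ∉ W
candidate 3: n = (-1, 2, 0, -2) → π⊥ ≈ (-3.82843, +0.00000); max(|x|,|y|,|x±y|/√2) = 3.82843 > 1.5 ⇒ ∉ W
candidate 4: n = (0, -1, -1, -1) → π⊥ ≈ (+0.00000, -0.41421); max(|x|,|y|,|x±y|/√2) = 0.41421 ≤ 1.5 ⇒ ∈ W
candidate 5: n = (-3, 3, -2, 2) → π⊥ ≈ (-3.70711, +5.53553); max(|x|,|y|,|x±y|/√2) = 6.53553 > 1.5 ⇒ ∉ W
candidate 6: n = (0, -2, 0, 3) → π⊥ ≈ (+3.53553, +0.70711); max(|x|,|y|,|x±y|/√2) = 3.53553 > 1.5 ⇒ ∉ W

4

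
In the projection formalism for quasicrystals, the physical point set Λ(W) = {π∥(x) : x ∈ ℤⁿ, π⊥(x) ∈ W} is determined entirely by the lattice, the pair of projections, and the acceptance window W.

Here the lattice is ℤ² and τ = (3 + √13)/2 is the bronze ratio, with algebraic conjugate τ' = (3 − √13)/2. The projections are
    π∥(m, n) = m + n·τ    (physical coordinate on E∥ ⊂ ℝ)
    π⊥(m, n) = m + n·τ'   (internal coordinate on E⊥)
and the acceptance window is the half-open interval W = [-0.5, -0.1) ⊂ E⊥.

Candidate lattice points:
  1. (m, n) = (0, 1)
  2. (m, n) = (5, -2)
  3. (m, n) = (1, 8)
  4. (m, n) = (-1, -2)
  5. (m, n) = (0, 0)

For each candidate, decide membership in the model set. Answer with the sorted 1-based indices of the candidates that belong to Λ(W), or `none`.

1, 4

Compute τ' = (3−√13)/2 = -0.302776, so π⊥(m,n) = m -0.302776·n.
#1 (0,1): internal coord 0 + (1)·τ' = -0.302776; -0.302776 ∈ [-0.5, -0.1) → IN Λ
#2 (5,-2): internal coord 5 + (-2)·τ' = +5.605551; +5.605551 ∉ [-0.5, -0.1) → out
#3 (1,8): internal coord 1 + (8)·τ' = -1.422205; -1.422205 ∉ [-0.5, -0.1) → out
#4 (-1,-2): internal coord -1 + (-2)·τ' = -0.394449; -0.394449 ∈ [-0.5, -0.1) → IN Λ
#5 (0,0): internal coord 0 + (0)·τ' = +0.000000; +0.000000 ∉ [-0.5, -0.1) → out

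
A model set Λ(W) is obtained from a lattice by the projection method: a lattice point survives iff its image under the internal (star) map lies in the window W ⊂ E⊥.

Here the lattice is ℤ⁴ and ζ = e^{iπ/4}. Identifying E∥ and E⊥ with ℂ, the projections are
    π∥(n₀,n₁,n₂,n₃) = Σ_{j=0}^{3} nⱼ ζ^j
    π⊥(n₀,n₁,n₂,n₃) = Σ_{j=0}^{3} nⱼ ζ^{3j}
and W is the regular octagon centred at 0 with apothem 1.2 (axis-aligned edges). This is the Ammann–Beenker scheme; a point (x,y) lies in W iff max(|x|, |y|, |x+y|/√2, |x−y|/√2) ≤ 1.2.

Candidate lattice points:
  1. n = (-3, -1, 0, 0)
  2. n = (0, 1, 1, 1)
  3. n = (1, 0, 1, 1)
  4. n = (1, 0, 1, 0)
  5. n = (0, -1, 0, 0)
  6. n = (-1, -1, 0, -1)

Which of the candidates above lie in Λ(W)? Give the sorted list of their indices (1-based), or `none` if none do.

2, 5

Internal map: ζ^{3j} for j=0..3 gives (1,0), (−√2/2,√2/2), (0,−1), (√2/2,√2/2).
#1 (-3, -1, 0, 0): internal (-2.29289, -0.70711); octagon support 2.29289 vs apothem 1.2 → ∉ W
#2 (0, 1, 1, 1): internal (0.00000, 0.41421); octagon support 0.41421 vs apothem 1.2 → ∈ W
#3 (1, 0, 1, 1): internal (1.70711, -0.29289); octagon support 1.70711 vs apothem 1.2 → ∉ W
#4 (1, 0, 1, 0): internal (1.00000, -1.00000); octagon support 1.41421 vs apothem 1.2 → ∉ W
#5 (0, -1, 0, 0): internal (0.70711, -0.70711); octagon support 1.00000 vs apothem 1.2 → ∈ W
#6 (-1, -1, 0, -1): internal (-1.00000, -1.41421); octagon support 1.70711 vs apothem 1.2 → ∉ W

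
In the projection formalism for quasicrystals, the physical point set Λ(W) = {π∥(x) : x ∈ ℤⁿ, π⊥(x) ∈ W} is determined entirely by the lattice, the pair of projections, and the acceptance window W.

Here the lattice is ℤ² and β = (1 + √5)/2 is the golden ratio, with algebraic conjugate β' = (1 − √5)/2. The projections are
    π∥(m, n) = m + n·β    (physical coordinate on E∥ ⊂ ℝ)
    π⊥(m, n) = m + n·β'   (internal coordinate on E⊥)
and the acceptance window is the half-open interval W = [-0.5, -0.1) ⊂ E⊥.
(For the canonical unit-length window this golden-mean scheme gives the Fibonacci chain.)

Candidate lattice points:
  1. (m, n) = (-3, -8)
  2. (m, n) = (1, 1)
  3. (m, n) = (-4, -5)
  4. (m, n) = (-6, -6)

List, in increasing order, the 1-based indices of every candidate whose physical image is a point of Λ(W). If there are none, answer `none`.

none

β' = (1−√5)/2 ≈ -0.618034.
[1] lift (-3,-8): star map gives 1.944272; window check -0.5 ≤ 1.944272 < -0.1 is false → out
[2] lift (1,1): star map gives 0.381966; window check -0.5 ≤ 0.381966 < -0.1 is false → out
[3] lift (-4,-5): star map gives -0.909830; window check -0.5 ≤ -0.909830 < -0.1 is false → out
[4] lift (-6,-6): star map gives -2.291796; window check -0.5 ≤ -2.291796 < -0.1 is false → out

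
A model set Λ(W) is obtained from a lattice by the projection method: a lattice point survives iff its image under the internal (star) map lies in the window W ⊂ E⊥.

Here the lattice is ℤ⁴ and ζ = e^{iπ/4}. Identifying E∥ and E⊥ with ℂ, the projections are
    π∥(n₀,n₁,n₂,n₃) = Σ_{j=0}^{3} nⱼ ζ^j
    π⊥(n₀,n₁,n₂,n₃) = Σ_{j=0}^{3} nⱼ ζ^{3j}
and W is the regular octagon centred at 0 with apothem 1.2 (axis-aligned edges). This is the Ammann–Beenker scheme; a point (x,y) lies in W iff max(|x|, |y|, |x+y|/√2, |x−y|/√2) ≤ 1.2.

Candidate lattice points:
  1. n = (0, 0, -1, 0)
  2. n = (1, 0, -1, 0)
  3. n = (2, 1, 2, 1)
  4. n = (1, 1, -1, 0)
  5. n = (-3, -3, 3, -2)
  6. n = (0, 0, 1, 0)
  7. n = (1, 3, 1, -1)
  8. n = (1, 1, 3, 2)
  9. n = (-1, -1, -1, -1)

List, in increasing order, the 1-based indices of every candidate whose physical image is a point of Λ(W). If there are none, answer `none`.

1, 6, 9

With ζ = e^{iπ/4} the internal vectors are ζ^0,ζ^3,ζ^6,ζ^9.
candidate 1: n = (0, 0, -1, 0) → π⊥ ≈ (+0.00000, +1.00000); max(|x|,|y|,|x±y|/√2) = 1.00000 ≤ 1.2 ⇒ ∈ W
candidate 2: n = (1, 0, -1, 0) → π⊥ ≈ (+1.00000, +1.00000); max(|x|,|y|,|x±y|/√2) = 1.41421 > 1.2 ⇒ ∉ W
candidate 3: n = (2, 1, 2, 1) → π⊥ ≈ (+2.00000, -0.58579); max(|x|,|y|,|x±y|/√2) = 2.00000 > 1.2 ⇒ ∉ W
candidate 4: n = (1, 1, -1, 0) → π⊥ ≈ (+0.29289, +1.70711); max(|x|,|y|,|x±y|/√2) = 1.70711 > 1.2 ⇒ ∉ W
candidate 5: n = (-3, -3, 3, -2) → π⊥ ≈ (-2.29289, -6.53553); max(|x|,|y|,|x±y|/√2) = 6.53553 > 1.2 ⇒ ∉ W
candidate 6: n = (0, 0, 1, 0) → π⊥ ≈ (+0.00000, -1.00000); max(|x|,|y|,|x±y|/√2) = 1.00000 ≤ 1.2 ⇒ ∈ W
candidate 7: n = (1, 3, 1, -1) → π⊥ ≈ (-1.82843, +0.41421); max(|x|,|y|,|x±y|/√2) = 1.82843 > 1.2 ⇒ ∉ W
candidate 8: n = (1, 1, 3, 2) → π⊥ ≈ (+1.70711, -0.87868); max(|x|,|y|,|x±y|/√2) = 1.82843 > 1.2 ⇒ ∉ W
candidate 9: n = (-1, -1, -1, -1) → π⊥ ≈ (-1.00000, -0.41421); max(|x|,|y|,|x±y|/√2) = 1.00000 ≤ 1.2 ⇒ ∈ W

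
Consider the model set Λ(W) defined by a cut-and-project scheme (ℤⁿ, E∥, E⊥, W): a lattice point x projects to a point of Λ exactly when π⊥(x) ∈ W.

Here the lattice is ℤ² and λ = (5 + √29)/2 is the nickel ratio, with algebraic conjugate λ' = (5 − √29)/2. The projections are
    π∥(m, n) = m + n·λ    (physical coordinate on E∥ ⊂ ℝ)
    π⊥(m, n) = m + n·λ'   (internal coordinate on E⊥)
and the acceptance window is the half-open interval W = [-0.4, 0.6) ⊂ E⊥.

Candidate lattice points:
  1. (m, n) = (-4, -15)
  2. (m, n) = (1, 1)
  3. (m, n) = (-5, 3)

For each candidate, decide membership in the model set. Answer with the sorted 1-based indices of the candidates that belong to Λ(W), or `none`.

Numerically λ ≈ 5.192582 and λ' = −1/λ ≈ -0.192582.
candidate 1: (m,n)=(-4,-15) → π∥ = -4-15·λ ≈ -81.888736, π⊥ = -4-15·λ' ≈ -1.111264 ∉ [-0.4, 0.6) ⇒ out
candidate 2: (m,n)=(1,1) → π∥ = 1+1·λ ≈ 6.192582, π⊥ = 1+1·λ' ≈ 0.807418 ∉ [-0.4, 0.6) ⇒ out
candidate 3: (m,n)=(-5,3) → π∥ = -5+3·λ ≈ 10.577747, π⊥ = -5+3·λ' ≈ -5.577747 ∉ [-0.4, 0.6) ⇒ out

none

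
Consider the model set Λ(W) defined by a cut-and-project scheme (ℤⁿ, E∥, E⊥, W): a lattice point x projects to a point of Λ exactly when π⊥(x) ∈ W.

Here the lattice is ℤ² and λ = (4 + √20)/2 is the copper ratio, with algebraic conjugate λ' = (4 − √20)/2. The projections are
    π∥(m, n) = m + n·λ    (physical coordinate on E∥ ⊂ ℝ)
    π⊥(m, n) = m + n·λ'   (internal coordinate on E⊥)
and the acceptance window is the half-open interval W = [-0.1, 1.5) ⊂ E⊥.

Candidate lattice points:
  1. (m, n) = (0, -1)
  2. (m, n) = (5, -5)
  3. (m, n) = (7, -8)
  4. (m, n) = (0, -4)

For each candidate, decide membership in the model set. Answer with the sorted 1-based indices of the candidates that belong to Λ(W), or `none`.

Compute λ' = (4−√20)/2 = -0.2361, so π⊥(m,n) = m -0.2361·n.
[1] lift (0,-1): star map gives 0.2361; window check -0.1 ≤ 0.2361 < 1.5 is true → IN Λ
[2] lift (5,-5): star map gives 6.1803; window check -0.1 ≤ 6.1803 < 1.5 is false → out
[3] lift (7,-8): star map gives 8.8885; window check -0.1 ≤ 8.8885 < 1.5 is false → out
[4] lift (0,-4): star map gives 0.9443; window check -0.1 ≤ 0.9443 < 1.5 is true → IN Λ

1, 4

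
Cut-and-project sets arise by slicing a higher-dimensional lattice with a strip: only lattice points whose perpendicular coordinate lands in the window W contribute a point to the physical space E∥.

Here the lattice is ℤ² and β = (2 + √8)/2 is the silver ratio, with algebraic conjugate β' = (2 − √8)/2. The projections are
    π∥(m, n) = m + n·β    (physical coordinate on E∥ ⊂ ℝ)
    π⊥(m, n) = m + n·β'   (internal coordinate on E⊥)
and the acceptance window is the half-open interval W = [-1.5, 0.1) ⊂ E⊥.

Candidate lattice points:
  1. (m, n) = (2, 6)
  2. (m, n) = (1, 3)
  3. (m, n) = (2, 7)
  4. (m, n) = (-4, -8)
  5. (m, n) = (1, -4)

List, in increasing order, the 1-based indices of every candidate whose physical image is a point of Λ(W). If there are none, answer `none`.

1, 2, 3, 4

β' = (2−√8)/2 ≈ -0.4142.
#1 (2,6): internal coord 2 + (6)·β' = -0.4853; -0.4853 ∈ [-1.5, 0.1) → IN Λ
#2 (1,3): internal coord 1 + (3)·β' = -0.2426; -0.2426 ∈ [-1.5, 0.1) → IN Λ
#3 (2,7): internal coord 2 + (7)·β' = -0.8995; -0.8995 ∈ [-1.5, 0.1) → IN Λ
#4 (-4,-8): internal coord -4 + (-8)·β' = -0.6863; -0.6863 ∈ [-1.5, 0.1) → IN Λ
#5 (1,-4): internal coord 1 + (-4)·β' = +2.6569; +2.6569 ∉ [-1.5, 0.1) → out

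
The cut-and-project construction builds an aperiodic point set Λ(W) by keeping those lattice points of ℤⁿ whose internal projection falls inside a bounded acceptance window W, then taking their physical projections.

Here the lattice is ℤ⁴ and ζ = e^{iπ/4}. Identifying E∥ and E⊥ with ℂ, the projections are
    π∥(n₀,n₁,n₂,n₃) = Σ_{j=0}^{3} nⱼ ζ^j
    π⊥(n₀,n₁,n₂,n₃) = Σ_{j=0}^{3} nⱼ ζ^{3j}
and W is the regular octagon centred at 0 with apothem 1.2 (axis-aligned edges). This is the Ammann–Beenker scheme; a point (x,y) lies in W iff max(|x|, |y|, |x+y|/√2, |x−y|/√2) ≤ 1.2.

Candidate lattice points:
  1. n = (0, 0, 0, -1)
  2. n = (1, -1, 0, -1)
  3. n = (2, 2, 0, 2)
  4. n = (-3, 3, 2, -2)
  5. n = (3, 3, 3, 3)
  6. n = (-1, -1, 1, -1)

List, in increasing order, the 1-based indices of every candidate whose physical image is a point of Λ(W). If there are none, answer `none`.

1

With ζ = e^{iπ/4} the internal vectors are ζ^0,ζ^3,ζ^6,ζ^9.
#1 (0, 0, 0, -1): internal (-0.7071, -0.7071); octagon support 1.0000 vs apothem 1.2 → ∈ W
#2 (1, -1, 0, -1): internal (1.0000, -1.4142); octagon support 1.7071 vs apothem 1.2 → ∉ W
#3 (2, 2, 0, 2): internal (2.0000, 2.8284); octagon support 3.4142 vs apothem 1.2 → ∉ W
#4 (-3, 3, 2, -2): internal (-6.5355, -1.2929); octagon support 6.5355 vs apothem 1.2 → ∉ W
#5 (3, 3, 3, 3): internal (3.0000, 1.2426); octagon support 3.0000 vs apothem 1.2 → ∉ W
#6 (-1, -1, 1, -1): internal (-1.0000, -2.4142); octagon support 2.4142 vs apothem 1.2 → ∉ W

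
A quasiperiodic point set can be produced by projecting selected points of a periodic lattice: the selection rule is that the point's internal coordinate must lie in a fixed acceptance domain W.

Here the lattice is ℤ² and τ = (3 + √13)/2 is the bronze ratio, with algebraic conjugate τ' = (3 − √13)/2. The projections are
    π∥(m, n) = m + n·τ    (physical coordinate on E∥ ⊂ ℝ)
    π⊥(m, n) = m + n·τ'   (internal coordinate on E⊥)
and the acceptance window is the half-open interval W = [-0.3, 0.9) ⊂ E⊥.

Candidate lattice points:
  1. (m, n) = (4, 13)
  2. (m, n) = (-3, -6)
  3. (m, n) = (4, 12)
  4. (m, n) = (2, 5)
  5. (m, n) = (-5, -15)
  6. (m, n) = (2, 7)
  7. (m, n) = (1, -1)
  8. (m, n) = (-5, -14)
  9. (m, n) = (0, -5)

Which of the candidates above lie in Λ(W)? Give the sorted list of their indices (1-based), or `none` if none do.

1, 3, 4, 6

Numerically τ ≈ 3.3028 and τ' = −1/τ ≈ -0.3028.
[1] lift (4,13): star map gives 0.0639; window check -0.3 ≤ 0.0639 < 0.9 is true → IN Λ
[2] lift (-3,-6): star map gives -1.1833; window check -0.3 ≤ -1.1833 < 0.9 is false → out
[3] lift (4,12): star map gives 0.3667; window check -0.3 ≤ 0.3667 < 0.9 is true → IN Λ
[4] lift (2,5): star map gives 0.4861; window check -0.3 ≤ 0.4861 < 0.9 is true → IN Λ
[5] lift (-5,-15): star map gives -0.4584; window check -0.3 ≤ -0.4584 < 0.9 is false → out
[6] lift (2,7): star map gives -0.1194; window check -0.3 ≤ -0.1194 < 0.9 is true → IN Λ
[7] lift (1,-1): star map gives 1.3028; window check -0.3 ≤ 1.3028 < 0.9 is false → out
[8] lift (-5,-14): star map gives -0.7611; window check -0.3 ≤ -0.7611 < 0.9 is false → out
[9] lift (0,-5): star map gives 1.5139; window check -0.3 ≤ 1.5139 < 0.9 is false → out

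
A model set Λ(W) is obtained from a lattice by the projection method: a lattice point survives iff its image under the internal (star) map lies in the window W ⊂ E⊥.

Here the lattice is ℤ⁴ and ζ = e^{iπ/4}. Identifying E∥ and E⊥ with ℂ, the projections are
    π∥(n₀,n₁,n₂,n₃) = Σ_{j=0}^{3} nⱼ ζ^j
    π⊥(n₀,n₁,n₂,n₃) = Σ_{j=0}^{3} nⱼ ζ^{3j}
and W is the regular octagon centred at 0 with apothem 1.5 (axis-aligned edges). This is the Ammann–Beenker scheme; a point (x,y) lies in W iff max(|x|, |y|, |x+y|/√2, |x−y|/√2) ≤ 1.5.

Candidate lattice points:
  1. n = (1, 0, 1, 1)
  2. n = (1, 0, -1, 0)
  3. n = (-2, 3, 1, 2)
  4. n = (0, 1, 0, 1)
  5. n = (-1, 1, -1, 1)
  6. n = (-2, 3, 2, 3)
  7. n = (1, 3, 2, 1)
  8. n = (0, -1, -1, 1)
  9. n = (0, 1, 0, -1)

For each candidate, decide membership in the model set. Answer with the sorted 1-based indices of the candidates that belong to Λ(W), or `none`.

With ζ = e^{iπ/4} the internal vectors are ζ^0,ζ^3,ζ^6,ζ^9.
#1 (1, 0, 1, 1): internal (1.707107, -0.292893); octagon support 1.707107 vs apothem 1.5 → ∉ W
#2 (1, 0, -1, 0): internal (1.000000, 1.000000); octagon support 1.414214 vs apothem 1.5 → ∈ W
#3 (-2, 3, 1, 2): internal (-2.707107, 2.535534); octagon support 3.707107 vs apothem 1.5 → ∉ W
#4 (0, 1, 0, 1): internal (0.000000, 1.414214); octagon support 1.414214 vs apothem 1.5 → ∈ W
#5 (-1, 1, -1, 1): internal (-1.000000, 2.414214); octagon support 2.414214 vs apothem 1.5 → ∉ W
#6 (-2, 3, 2, 3): internal (-2.000000, 2.242641); octagon support 3.000000 vs apothem 1.5 → ∉ W
#7 (1, 3, 2, 1): internal (-0.414214, 0.828427); octagon support 0.878680 vs apothem 1.5 → ∈ W
#8 (0, -1, -1, 1): internal (1.414214, 1.000000); octagon support 1.707107 vs apothem 1.5 → ∉ W
#9 (0, 1, 0, -1): internal (-1.414214, 0.000000); octagon support 1.414214 vs apothem 1.5 → ∈ W

2, 4, 7, 9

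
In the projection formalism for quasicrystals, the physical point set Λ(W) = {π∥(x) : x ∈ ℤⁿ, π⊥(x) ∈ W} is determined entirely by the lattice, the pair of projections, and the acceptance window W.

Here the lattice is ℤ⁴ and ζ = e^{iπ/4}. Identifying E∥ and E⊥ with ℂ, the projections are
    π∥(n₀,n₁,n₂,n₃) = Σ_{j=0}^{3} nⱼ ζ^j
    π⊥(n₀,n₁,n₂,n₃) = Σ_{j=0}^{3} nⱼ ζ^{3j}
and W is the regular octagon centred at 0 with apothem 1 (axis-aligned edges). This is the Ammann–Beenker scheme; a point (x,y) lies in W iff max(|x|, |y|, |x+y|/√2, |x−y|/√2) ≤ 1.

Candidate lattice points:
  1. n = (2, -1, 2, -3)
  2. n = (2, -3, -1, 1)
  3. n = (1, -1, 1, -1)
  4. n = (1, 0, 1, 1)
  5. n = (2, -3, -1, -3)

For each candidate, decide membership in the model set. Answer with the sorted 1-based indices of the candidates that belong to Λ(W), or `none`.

With ζ = e^{iπ/4} the internal vectors are ζ^0,ζ^3,ζ^6,ζ^9.
candidate 1: n = (2, -1, 2, -3) → π⊥ ≈ (+0.585786, -4.828427); max(|x|,|y|,|x±y|/√2) = 4.828427 > 1 ⇒ ∉ W
candidate 2: n = (2, -3, -1, 1) → π⊥ ≈ (+4.828427, -0.414214); max(|x|,|y|,|x±y|/√2) = 4.828427 > 1 ⇒ ∉ W
candidate 3: n = (1, -1, 1, -1) → π⊥ ≈ (+1.000000, -2.414214); max(|x|,|y|,|x±y|/√2) = 2.414214 > 1 ⇒ ∉ W
candidate 4: n = (1, 0, 1, 1) → π⊥ ≈ (+1.707107, -0.292893); max(|x|,|y|,|x±y|/√2) = 1.707107 > 1 ⇒ ∉ W
candidate 5: n = (2, -3, -1, -3) → π⊥ ≈ (+2.000000, -3.242641); max(|x|,|y|,|x±y|/√2) = 3.707107 > 1 ⇒ ∉ W

none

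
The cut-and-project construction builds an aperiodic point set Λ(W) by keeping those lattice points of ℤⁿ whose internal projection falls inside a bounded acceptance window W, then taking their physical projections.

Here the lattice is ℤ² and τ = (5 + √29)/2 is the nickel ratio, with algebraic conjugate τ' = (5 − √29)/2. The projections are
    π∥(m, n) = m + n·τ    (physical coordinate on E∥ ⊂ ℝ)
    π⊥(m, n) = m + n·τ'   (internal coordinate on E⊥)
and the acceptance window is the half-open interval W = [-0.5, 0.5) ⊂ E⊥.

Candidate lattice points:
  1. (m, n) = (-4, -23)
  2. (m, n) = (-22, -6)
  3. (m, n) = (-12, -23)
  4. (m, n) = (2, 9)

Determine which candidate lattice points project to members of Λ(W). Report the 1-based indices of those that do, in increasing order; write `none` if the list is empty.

Numerically τ ≈ 5.1926 and τ' = −1/τ ≈ -0.1926.
candidate 1: (m,n)=(-4,-23) → π∥ = -4-23·τ ≈ -123.4294, π⊥ = -4-23·τ' ≈ 0.4294 ∈ [-0.5, 0.5) ⇒ IN Λ
candidate 2: (m,n)=(-22,-6) → π∥ = -22-6·τ ≈ -53.1555, π⊥ = -22-6·τ' ≈ -20.8445 ∉ [-0.5, 0.5) ⇒ out
candidate 3: (m,n)=(-12,-23) → π∥ = -12-23·τ ≈ -131.4294, π⊥ = -12-23·τ' ≈ -7.5706 ∉ [-0.5, 0.5) ⇒ out
candidate 4: (m,n)=(2,9) → π∥ = 2+9·τ ≈ 48.7332, π⊥ = 2+9·τ' ≈ 0.2668 ∈ [-0.5, 0.5) ⇒ IN Λ

1, 4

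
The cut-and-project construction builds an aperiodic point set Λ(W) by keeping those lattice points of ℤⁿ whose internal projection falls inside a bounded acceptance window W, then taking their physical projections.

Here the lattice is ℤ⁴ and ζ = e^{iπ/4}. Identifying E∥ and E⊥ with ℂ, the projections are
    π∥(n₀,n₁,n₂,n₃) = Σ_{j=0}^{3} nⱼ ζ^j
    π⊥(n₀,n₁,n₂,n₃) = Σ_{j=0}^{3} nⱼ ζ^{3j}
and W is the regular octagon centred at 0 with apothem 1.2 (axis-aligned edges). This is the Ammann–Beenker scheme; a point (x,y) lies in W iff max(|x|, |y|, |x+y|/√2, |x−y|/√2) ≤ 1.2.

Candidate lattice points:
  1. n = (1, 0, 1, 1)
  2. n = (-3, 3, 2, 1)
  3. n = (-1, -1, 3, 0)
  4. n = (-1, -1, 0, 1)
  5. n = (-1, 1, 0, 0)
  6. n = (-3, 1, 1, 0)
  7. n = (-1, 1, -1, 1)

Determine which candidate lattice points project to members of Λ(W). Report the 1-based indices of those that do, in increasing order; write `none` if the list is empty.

4

With ζ = e^{iπ/4} the internal vectors are ζ^0,ζ^3,ζ^6,ζ^9.
#1 (1, 0, 1, 1): internal (1.70711, -0.29289); octagon support 1.70711 vs apothem 1.2 → ∉ W
#2 (-3, 3, 2, 1): internal (-4.41421, 0.82843); octagon support 4.41421 vs apothem 1.2 → ∉ W
#3 (-1, -1, 3, 0): internal (-0.29289, -3.70711); octagon support 3.70711 vs apothem 1.2 → ∉ W
#4 (-1, -1, 0, 1): internal (0.41421, 0.00000); octagon support 0.41421 vs apothem 1.2 → ∈ W
#5 (-1, 1, 0, 0): internal (-1.70711, 0.70711); octagon support 1.70711 vs apothem 1.2 → ∉ W
#6 (-3, 1, 1, 0): internal (-3.70711, -0.29289); octagon support 3.70711 vs apothem 1.2 → ∉ W
#7 (-1, 1, -1, 1): internal (-1.00000, 2.41421); octagon support 2.41421 vs apothem 1.2 → ∉ W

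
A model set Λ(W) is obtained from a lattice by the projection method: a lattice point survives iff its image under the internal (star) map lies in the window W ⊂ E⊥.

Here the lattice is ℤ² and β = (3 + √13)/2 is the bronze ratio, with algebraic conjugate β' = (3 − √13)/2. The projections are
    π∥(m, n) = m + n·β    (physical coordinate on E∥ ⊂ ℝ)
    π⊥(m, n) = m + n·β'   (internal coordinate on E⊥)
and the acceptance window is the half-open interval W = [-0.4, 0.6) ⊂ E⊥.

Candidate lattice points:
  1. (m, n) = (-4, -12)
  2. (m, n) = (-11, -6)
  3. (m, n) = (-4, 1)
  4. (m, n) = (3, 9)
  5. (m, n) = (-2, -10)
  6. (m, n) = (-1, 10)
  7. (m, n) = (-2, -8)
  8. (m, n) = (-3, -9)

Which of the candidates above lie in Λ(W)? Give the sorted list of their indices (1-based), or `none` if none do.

1, 4, 7, 8

β' = (3−√13)/2 ≈ -0.30278.
candidate 1: (m,n)=(-4,-12) → π∥ = -4-12·β ≈ -43.63331, π⊥ = -4-12·β' ≈ -0.36669 ∈ [-0.4, 0.6) ⇒ IN Λ
candidate 2: (m,n)=(-11,-6) → π∥ = -11-6·β ≈ -30.81665, π⊥ = -11-6·β' ≈ -9.18335 ∉ [-0.4, 0.6) ⇒ out
candidate 3: (m,n)=(-4,1) → π∥ = -4+1·β ≈ -0.69722, π⊥ = -4+1·β' ≈ -4.30278 ∉ [-0.4, 0.6) ⇒ out
candidate 4: (m,n)=(3,9) → π∥ = 3+9·β ≈ 32.72498, π⊥ = 3+9·β' ≈ 0.27502 ∈ [-0.4, 0.6) ⇒ IN Λ
candidate 5: (m,n)=(-2,-10) → π∥ = -2-10·β ≈ -35.02776, π⊥ = -2-10·β' ≈ 1.02776 ∉ [-0.4, 0.6) ⇒ out
candidate 6: (m,n)=(-1,10) → π∥ = -1+10·β ≈ 32.02776, π⊥ = -1+10·β' ≈ -4.02776 ∉ [-0.4, 0.6) ⇒ out
candidate 7: (m,n)=(-2,-8) → π∥ = -2-8·β ≈ -28.42221, π⊥ = -2-8·β' ≈ 0.42221 ∈ [-0.4, 0.6) ⇒ IN Λ
candidate 8: (m,n)=(-3,-9) → π∥ = -3-9·β ≈ -32.72498, π⊥ = -3-9·β' ≈ -0.27502 ∈ [-0.4, 0.6) ⇒ IN Λ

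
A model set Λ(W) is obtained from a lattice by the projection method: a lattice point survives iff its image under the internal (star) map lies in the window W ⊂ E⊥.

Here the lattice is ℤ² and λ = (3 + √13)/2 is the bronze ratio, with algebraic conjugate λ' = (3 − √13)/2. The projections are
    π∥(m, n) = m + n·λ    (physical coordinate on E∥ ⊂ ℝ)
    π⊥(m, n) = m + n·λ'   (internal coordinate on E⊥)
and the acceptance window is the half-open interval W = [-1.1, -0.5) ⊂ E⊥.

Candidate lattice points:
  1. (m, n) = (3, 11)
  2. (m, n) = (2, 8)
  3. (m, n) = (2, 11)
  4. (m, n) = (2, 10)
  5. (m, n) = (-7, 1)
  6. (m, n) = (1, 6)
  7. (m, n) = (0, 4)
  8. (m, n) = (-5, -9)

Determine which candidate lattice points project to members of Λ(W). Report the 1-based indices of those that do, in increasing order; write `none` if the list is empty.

4, 6

Numerically λ ≈ 3.30278 and λ' = −1/λ ≈ -0.30278.
[1] lift (3,11): star map gives -0.33053; window check -1.1 ≤ -0.33053 < -0.5 is false → out
[2] lift (2,8): star map gives -0.42221; window check -1.1 ≤ -0.42221 < -0.5 is false → out
[3] lift (2,11): star map gives -1.33053; window check -1.1 ≤ -1.33053 < -0.5 is false → out
[4] lift (2,10): star map gives -1.02776; window check -1.1 ≤ -1.02776 < -0.5 is true → IN Λ
[5] lift (-7,1): star map gives -7.30278; window check -1.1 ≤ -7.30278 < -0.5 is false → out
[6] lift (1,6): star map gives -0.81665; window check -1.1 ≤ -0.81665 < -0.5 is true → IN Λ
[7] lift (0,4): star map gives -1.21110; window check -1.1 ≤ -1.21110 < -0.5 is false → out
[8] lift (-5,-9): star map gives -2.27502; window check -1.1 ≤ -2.27502 < -0.5 is false → out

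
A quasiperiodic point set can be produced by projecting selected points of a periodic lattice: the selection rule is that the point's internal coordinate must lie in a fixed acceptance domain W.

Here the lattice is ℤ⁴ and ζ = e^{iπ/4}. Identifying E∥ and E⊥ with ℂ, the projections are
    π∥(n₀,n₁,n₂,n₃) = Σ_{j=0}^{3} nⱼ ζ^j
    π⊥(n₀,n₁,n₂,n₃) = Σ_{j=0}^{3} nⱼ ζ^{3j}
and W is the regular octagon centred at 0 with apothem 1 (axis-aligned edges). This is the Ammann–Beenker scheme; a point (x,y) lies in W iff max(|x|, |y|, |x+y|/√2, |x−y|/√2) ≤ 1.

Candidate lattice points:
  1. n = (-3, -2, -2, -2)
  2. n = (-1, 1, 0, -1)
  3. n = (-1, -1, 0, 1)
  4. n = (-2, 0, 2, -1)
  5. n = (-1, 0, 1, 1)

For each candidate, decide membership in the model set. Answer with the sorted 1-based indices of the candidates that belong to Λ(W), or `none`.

π⊥(n) = n₀ + n₁ζ³ + n₂ζ⁶ + n₃ζ⁹ where ζ = e^{iπ/4}.
candidate 1: n = (-3, -2, -2, -2) → π⊥ ≈ (-3.0000, -0.8284); max(|x|,|y|,|x±y|/√2) = 3.0000 > 1 ⇒ ∉ W
candidate 2: n = (-1, 1, 0, -1) → π⊥ ≈ (-2.4142, +0.0000); max(|x|,|y|,|x±y|/√2) = 2.4142 > 1 ⇒ ∉ W
candidate 3: n = (-1, -1, 0, 1) → π⊥ ≈ (+0.4142, +0.0000); max(|x|,|y|,|x±y|/√2) = 0.4142 ≤ 1 ⇒ ∈ W
candidate 4: n = (-2, 0, 2, -1) → π⊥ ≈ (-2.7071, -2.7071); max(|x|,|y|,|x±y|/√2) = 3.8284 > 1 ⇒ ∉ W
candidate 5: n = (-1, 0, 1, 1) → π⊥ ≈ (-0.2929, -0.2929); max(|x|,|y|,|x±y|/√2) = 0.4142 ≤ 1 ⇒ ∈ W

3, 5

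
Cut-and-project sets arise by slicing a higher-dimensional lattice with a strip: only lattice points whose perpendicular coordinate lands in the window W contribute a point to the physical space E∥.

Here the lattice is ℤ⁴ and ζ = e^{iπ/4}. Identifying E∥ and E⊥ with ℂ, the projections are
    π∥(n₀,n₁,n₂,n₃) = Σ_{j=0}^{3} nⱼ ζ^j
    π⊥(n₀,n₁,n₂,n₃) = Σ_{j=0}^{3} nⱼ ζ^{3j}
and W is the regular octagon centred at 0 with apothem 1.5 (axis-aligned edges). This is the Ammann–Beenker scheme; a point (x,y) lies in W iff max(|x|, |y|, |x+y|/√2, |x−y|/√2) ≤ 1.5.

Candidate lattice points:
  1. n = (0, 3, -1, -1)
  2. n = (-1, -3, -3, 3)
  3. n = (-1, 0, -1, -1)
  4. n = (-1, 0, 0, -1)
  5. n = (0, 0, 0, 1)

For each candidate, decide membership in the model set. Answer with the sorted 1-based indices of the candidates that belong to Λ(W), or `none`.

5

π⊥(n) = n₀ + n₁ζ³ + n₂ζ⁶ + n₃ζ⁹ where ζ = e^{iπ/4}.
candidate 1: n = (0, 3, -1, -1) → π⊥ ≈ (-2.828427, +2.414214); max(|x|,|y|,|x±y|/√2) = 3.707107 > 1.5 ⇒ ∉ W
candidate 2: n = (-1, -3, -3, 3) → π⊥ ≈ (+3.242641, +3.000000); max(|x|,|y|,|x±y|/√2) = 4.414214 > 1.5 ⇒ ∉ W
candidate 3: n = (-1, 0, -1, -1) → π⊥ ≈ (-1.707107, +0.292893); max(|x|,|y|,|x±y|/√2) = 1.707107 > 1.5 ⇒ ∉ W
candidate 4: n = (-1, 0, 0, -1) → π⊥ ≈ (-1.707107, -0.707107); max(|x|,|y|,|x±y|/√2) = 1.707107 > 1.5 ⇒ ∉ W
candidate 5: n = (0, 0, 0, 1) → π⊥ ≈ (+0.707107, +0.707107); max(|x|,|y|,|x±y|/√2) = 1.000000 ≤ 1.5 ⇒ ∈ W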